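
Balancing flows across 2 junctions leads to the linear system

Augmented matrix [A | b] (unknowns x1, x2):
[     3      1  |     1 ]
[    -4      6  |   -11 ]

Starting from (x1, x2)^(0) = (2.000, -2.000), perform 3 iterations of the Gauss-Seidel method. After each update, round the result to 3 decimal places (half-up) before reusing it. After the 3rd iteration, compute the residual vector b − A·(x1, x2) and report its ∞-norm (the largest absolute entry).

0.041

Iteration 1:
  x1 = (1 - (1)·-2.000) / (3) = 1.000
  x2 = (-11 - (-4)·1.000) / (6) = -1.167
Iteration 2:
  x1 = (1 - (1)·-1.167) / (3) = 0.722
  x2 = (-11 - (-4)·0.722) / (6) = -1.352
Iteration 3:
  x1 = (1 - (1)·-1.352) / (3) = 0.784
  x2 = (-11 - (-4)·0.784) / (6) = -1.311
Residual b − A·x = (-0.041, 0.002); ∞-norm = 0.041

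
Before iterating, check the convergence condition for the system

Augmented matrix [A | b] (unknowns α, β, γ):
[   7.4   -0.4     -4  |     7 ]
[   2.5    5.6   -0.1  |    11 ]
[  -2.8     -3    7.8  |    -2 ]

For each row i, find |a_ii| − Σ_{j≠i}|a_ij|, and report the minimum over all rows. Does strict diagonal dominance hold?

row 1: |7.4| − (0.4+4) = 3
row 2: |5.6| − (2.5+0.1) = 3
row 3: |7.8| − (2.8+3) = 2
minimum over rows = 2 → strictly diagonally dominant (convergence guaranteed)

2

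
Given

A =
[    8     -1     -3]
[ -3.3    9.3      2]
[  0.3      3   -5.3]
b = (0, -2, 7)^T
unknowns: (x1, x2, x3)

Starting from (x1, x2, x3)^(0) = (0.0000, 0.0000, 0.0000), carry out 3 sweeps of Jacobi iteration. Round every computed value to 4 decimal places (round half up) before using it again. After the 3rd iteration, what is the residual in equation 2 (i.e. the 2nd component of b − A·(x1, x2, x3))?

Iteration 1:
  x1 = (0 - (-1)·0.0000 - (-3)·0.0000) / (8) = 0.0000
  x2 = (-2 - (-3.3)·0.0000 - (2)·0.0000) / (9.3) = -0.2151
  x3 = (7 - (0.3)·0.0000 - (3)·0.0000) / (-5.3) = -1.3208
Iteration 2:
  x1 = (0 - (-1)·-0.2151 - (-3)·-1.3208) / (8) = -0.5222
  x2 = (-2 - (-3.3)·0.0000 - (2)·-1.3208) / (9.3) = 0.0690
  x3 = (7 - (0.3)·0.0000 - (3)·-0.2151) / (-5.3) = -1.4425
Iteration 3:
  x1 = (0 - (-1)·0.0690 - (-3)·-1.4425) / (8) = -0.5323
  x2 = (-2 - (-3.3)·-0.5222 - (2)·-1.4425) / (9.3) = -0.0901
  x3 = (7 - (0.3)·-0.5222 - (3)·0.0690) / (-5.3) = -1.3113
Residual b − A·x = (0.2344, -0.2961, 0.4801)

-0.2961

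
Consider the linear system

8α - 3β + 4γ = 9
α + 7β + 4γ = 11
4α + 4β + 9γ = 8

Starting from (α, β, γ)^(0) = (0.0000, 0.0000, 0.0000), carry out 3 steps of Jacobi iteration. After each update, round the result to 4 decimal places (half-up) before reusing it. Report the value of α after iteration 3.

1.6183

Iteration 1:
  α = (9 - (-3)·0.0000 - (4)·0.0000) / (8) = 1.1250
  β = (11 - (1)·0.0000 - (4)·0.0000) / (7) = 1.5714
  γ = (8 - (4)·0.0000 - (4)·0.0000) / (9) = 0.8889
Iteration 2:
  α = (9 - (-3)·1.5714 - (4)·0.8889) / (8) = 1.2698
  β = (11 - (1)·1.1250 - (4)·0.8889) / (7) = 0.9028
  γ = (8 - (4)·1.1250 - (4)·1.5714) / (9) = -0.3095
Iteration 3:
  α = (9 - (-3)·0.9028 - (4)·-0.3095) / (8) = 1.6183
  β = (11 - (1)·1.2698 - (4)·-0.3095) / (7) = 1.5669
  γ = (8 - (4)·1.2698 - (4)·0.9028) / (9) = -0.0767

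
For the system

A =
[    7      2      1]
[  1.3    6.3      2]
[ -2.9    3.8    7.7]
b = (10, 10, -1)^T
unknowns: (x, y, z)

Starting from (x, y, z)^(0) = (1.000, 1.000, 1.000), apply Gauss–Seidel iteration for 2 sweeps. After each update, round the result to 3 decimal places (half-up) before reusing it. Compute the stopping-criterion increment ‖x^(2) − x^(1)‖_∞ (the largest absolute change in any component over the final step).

0.372

Iteration 1:
  x = (10 - (2)·1.000 - (1)·1.000) / (7) = 1.000
  y = (10 - (1.3)·1.000 - (2)·1.000) / (6.3) = 1.063
  z = (-1 - (-2.9)·1.000 - (3.8)·1.063) / (7.7) = -0.278
Iteration 2:
  x = (10 - (2)·1.063 - (1)·-0.278) / (7) = 1.165
  y = (10 - (1.3)·1.165 - (2)·-0.278) / (6.3) = 1.435
  z = (-1 - (-2.9)·1.165 - (3.8)·1.435) / (7.7) = -0.399
Change: (0.165, 0.372, -0.121) → max |·| = 0.372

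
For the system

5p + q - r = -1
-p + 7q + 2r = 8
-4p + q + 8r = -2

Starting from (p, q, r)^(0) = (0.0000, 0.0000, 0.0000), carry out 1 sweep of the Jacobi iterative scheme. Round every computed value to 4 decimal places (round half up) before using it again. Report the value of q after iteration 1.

Iteration 1:
  p = (-1 - (1)·0.0000 - (-1)·0.0000) / (5) = -0.2000
  q = (8 - (-1)·0.0000 - (2)·0.0000) / (7) = 1.1429
  r = (-2 - (-4)·0.0000 - (1)·0.0000) / (8) = -0.2500

1.1429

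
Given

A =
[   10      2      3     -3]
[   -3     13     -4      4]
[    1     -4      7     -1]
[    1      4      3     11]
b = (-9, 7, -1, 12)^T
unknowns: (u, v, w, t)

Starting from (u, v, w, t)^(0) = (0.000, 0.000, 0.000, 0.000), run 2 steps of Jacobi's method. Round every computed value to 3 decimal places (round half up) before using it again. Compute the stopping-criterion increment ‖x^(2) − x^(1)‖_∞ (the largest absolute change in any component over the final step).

0.592

Iteration 1:
  u = (-9 - (2)·0.000 - (3)·0.000 - (-3)·0.000) / (10) = -0.900
  v = (7 - (-3)·0.000 - (-4)·0.000 - (4)·0.000) / (13) = 0.538
  w = (-1 - (1)·0.000 - (-4)·0.000 - (-1)·0.000) / (7) = -0.143
  t = (12 - (1)·0.000 - (4)·0.000 - (3)·0.000) / (11) = 1.091
Iteration 2:
  u = (-9 - (2)·0.538 - (3)·-0.143 - (-3)·1.091) / (10) = -0.637
  v = (7 - (-3)·-0.900 - (-4)·-0.143 - (4)·1.091) / (13) = -0.049
  w = (-1 - (1)·-0.900 - (-4)·0.538 - (-1)·1.091) / (7) = 0.449
  t = (12 - (1)·-0.900 - (4)·0.538 - (3)·-0.143) / (11) = 1.016
Change: (0.263, -0.587, 0.592, -0.075) → max |·| = 0.592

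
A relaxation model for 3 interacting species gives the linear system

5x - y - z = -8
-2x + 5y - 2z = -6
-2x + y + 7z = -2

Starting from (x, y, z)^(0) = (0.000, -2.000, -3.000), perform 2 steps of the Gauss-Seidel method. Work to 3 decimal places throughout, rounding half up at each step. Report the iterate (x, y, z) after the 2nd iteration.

(-2.395, -2.373, -0.631)

Iteration 1:
  x = (-8 - (-1)·-2.000 - (-1)·-3.000) / (5) = -2.600
  y = (-6 - (-2)·-2.600 - (-2)·-3.000) / (5) = -3.440
  z = (-2 - (-2)·-2.600 - (1)·-3.440) / (7) = -0.537
Iteration 2:
  x = (-8 - (-1)·-3.440 - (-1)·-0.537) / (5) = -2.395
  y = (-6 - (-2)·-2.395 - (-2)·-0.537) / (5) = -2.373
  z = (-2 - (-2)·-2.395 - (1)·-2.373) / (7) = -0.631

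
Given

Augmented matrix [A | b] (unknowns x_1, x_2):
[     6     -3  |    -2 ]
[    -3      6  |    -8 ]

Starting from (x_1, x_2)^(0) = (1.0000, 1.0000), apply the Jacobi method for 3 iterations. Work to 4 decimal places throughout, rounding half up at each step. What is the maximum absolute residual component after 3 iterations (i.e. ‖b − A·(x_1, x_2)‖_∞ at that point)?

Iteration 1:
  x_1 = (-2 - (-3)·1.0000) / (6) = 0.1667
  x_2 = (-8 - (-3)·1.0000) / (6) = -0.8333
Iteration 2:
  x_1 = (-2 - (-3)·-0.8333) / (6) = -0.7500
  x_2 = (-8 - (-3)·0.1667) / (6) = -1.2500
Iteration 3:
  x_1 = (-2 - (-3)·-1.2500) / (6) = -0.9583
  x_2 = (-8 - (-3)·-0.7500) / (6) = -1.7083
Residual b − A·x = (-1.3751, -0.6251); ∞-norm = 1.3751

1.3751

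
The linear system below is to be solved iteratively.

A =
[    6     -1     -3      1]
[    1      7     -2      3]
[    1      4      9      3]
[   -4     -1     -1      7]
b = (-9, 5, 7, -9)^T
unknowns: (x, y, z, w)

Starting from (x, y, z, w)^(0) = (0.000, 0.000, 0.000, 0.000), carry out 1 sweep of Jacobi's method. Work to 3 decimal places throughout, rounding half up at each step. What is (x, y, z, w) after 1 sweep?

Iteration 1:
  x = (-9 - (-1)·0.000 - (-3)·0.000 - (1)·0.000) / (6) = -1.500
  y = (5 - (1)·0.000 - (-2)·0.000 - (3)·0.000) / (7) = 0.714
  z = (7 - (1)·0.000 - (4)·0.000 - (3)·0.000) / (9) = 0.778
  w = (-9 - (-4)·0.000 - (-1)·0.000 - (-1)·0.000) / (7) = -1.286

(-1.500, 0.714, 0.778, -1.286)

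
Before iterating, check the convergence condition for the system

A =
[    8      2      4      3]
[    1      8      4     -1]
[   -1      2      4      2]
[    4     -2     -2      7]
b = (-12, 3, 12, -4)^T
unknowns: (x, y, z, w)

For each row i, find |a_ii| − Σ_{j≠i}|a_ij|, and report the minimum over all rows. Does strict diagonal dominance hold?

row 1: |8| − (2+4+3) = -1
row 2: |8| − (1+4+1) = 2
row 3: |4| − (1+2+2) = -1
row 4: |7| − (4+2+2) = -1
minimum over rows = -1 → not strictly diagonally dominant

-1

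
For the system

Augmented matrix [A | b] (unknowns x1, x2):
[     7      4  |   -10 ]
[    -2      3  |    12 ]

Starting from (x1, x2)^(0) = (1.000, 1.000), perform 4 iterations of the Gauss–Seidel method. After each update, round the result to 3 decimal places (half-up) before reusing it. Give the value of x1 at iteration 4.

Iteration 1:
  x1 = (-10 - (4)·1.000) / (7) = -2.000
  x2 = (12 - (-2)·-2.000) / (3) = 2.667
Iteration 2:
  x1 = (-10 - (4)·2.667) / (7) = -2.953
  x2 = (12 - (-2)·-2.953) / (3) = 2.031
Iteration 3:
  x1 = (-10 - (4)·2.031) / (7) = -2.589
  x2 = (12 - (-2)·-2.589) / (3) = 2.274
Iteration 4:
  x1 = (-10 - (4)·2.274) / (7) = -2.728
  x2 = (12 - (-2)·-2.728) / (3) = 2.181

-2.728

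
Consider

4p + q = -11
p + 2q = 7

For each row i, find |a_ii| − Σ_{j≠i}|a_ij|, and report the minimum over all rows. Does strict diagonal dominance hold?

row 1: |4| − (1) = 3
row 2: |2| − (1) = 1
minimum over rows = 1 → strictly diagonally dominant (convergence guaranteed)

1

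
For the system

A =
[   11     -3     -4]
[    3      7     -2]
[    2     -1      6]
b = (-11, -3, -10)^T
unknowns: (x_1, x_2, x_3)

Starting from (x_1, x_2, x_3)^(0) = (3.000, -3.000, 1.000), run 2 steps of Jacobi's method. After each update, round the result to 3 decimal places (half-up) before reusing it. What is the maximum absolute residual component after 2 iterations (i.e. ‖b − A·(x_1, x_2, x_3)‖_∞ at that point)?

Iteration 1:
  x_1 = (-11 - (-3)·-3.000 - (-4)·1.000) / (11) = -1.455
  x_2 = (-3 - (3)·3.000 - (-2)·1.000) / (7) = -1.429
  x_3 = (-10 - (2)·3.000 - (-1)·-3.000) / (6) = -3.167
Iteration 2:
  x_1 = (-11 - (-3)·-1.429 - (-4)·-3.167) / (11) = -2.541
  x_2 = (-3 - (3)·-1.455 - (-2)·-3.167) / (7) = -0.710
  x_3 = (-10 - (2)·-1.455 - (-1)·-1.429) / (6) = -1.420
Residual b − A·x = (9.141, 6.753, 2.892); ∞-norm = 9.141

9.141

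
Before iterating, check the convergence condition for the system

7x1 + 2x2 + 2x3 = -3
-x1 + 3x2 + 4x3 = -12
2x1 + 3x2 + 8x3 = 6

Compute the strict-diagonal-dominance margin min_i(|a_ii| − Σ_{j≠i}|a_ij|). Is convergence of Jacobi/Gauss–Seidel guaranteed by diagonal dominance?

row 1: |7| − (2+2) = 3
row 2: |3| − (1+4) = -2
row 3: |8| − (2+3) = 3
minimum over rows = -2 → not strictly diagonally dominant

-2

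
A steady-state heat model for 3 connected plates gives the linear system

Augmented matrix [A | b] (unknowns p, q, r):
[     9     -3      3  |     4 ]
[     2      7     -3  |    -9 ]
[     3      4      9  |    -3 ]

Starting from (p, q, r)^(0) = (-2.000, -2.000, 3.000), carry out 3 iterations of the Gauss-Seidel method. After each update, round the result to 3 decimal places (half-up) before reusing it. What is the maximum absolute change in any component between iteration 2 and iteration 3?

0.684

Iteration 1:
  p = (4 - (-3)·-2.000 - (3)·3.000) / (9) = -1.222
  q = (-9 - (2)·-1.222 - (-3)·3.000) / (7) = 0.349
  r = (-3 - (3)·-1.222 - (4)·0.349) / (9) = -0.081
Iteration 2:
  p = (4 - (-3)·0.349 - (3)·-0.081) / (9) = 0.588
  q = (-9 - (2)·0.588 - (-3)·-0.081) / (7) = -1.488
  r = (-3 - (3)·0.588 - (4)·-1.488) / (9) = 0.132
Iteration 3:
  p = (4 - (-3)·-1.488 - (3)·0.132) / (9) = -0.096
  q = (-9 - (2)·-0.096 - (-3)·0.132) / (7) = -1.202
  r = (-3 - (3)·-0.096 - (4)·-1.202) / (9) = 0.233
Change: (-0.684, 0.286, 0.101) → max |·| = 0.684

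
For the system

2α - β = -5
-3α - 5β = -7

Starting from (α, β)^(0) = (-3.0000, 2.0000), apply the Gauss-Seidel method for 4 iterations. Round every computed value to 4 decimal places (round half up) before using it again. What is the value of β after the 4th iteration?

Iteration 1:
  α = (-5 - (-1)·2.0000) / (2) = -1.5000
  β = (-7 - (-3)·-1.5000) / (-5) = 2.3000
Iteration 2:
  α = (-5 - (-1)·2.3000) / (2) = -1.3500
  β = (-7 - (-3)·-1.3500) / (-5) = 2.2100
Iteration 3:
  α = (-5 - (-1)·2.2100) / (2) = -1.3950
  β = (-7 - (-3)·-1.3950) / (-5) = 2.2370
Iteration 4:
  α = (-5 - (-1)·2.2370) / (2) = -1.3815
  β = (-7 - (-3)·-1.3815) / (-5) = 2.2289

2.2289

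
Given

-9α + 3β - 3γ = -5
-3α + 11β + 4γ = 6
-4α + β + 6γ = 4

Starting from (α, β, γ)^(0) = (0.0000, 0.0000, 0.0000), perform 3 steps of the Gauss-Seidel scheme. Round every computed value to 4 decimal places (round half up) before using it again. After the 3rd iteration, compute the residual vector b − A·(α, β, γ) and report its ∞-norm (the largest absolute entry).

Iteration 1:
  α = (-5 - (3)·0.0000 - (-3)·0.0000) / (-9) = 0.5556
  β = (6 - (-3)·0.5556 - (4)·0.0000) / (11) = 0.6970
  γ = (4 - (-4)·0.5556 - (1)·0.6970) / (6) = 0.9209
Iteration 2:
  α = (-5 - (3)·0.6970 - (-3)·0.9209) / (-9) = 0.4809
  β = (6 - (-3)·0.4809 - (4)·0.9209) / (11) = 0.3417
  γ = (4 - (-4)·0.4809 - (1)·0.3417) / (6) = 0.9303
Iteration 3:
  α = (-5 - (3)·0.3417 - (-3)·0.9303) / (-9) = 0.3594
  β = (6 - (-3)·0.3594 - (4)·0.9303) / (11) = 0.3052
  γ = (4 - (-4)·0.3594 - (1)·0.3052) / (6) = 0.8554
Residual b − A·x = (-0.1148, 0.2994, 0.0000); ∞-norm = 0.2994

0.2994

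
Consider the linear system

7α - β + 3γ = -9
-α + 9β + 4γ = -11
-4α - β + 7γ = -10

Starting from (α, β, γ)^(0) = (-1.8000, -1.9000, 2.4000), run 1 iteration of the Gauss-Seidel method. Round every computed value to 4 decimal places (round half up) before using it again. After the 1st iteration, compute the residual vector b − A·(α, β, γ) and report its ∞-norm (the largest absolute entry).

22.6965

Iteration 1:
  α = (-9 - (-1)·-1.9000 - (3)·2.4000) / (7) = -2.5857
  β = (-11 - (-1)·-2.5857 - (4)·2.4000) / (9) = -2.5762
  γ = (-10 - (-4)·-2.5857 - (-1)·-2.5762) / (7) = -3.2741
Residual b − A·x = (16.3460, 22.6965, -0.0003); ∞-norm = 22.6965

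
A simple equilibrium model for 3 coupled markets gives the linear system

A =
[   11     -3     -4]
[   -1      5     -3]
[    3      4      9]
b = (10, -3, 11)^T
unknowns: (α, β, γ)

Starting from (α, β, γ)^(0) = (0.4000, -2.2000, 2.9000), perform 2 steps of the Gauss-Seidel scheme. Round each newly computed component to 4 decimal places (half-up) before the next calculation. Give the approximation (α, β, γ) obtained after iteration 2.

Iteration 1:
  α = (10 - (-3)·-2.2000 - (-4)·2.9000) / (11) = 1.3636
  β = (-3 - (-1)·1.3636 - (-3)·2.9000) / (5) = 1.4127
  γ = (11 - (3)·1.3636 - (4)·1.4127) / (9) = 0.1398
Iteration 2:
  α = (10 - (-3)·1.4127 - (-4)·0.1398) / (11) = 1.3452
  β = (-3 - (-1)·1.3452 - (-3)·0.1398) / (5) = -0.2471
  γ = (11 - (3)·1.3452 - (4)·-0.2471) / (9) = 0.8836

(1.3452, -0.2471, 0.8836)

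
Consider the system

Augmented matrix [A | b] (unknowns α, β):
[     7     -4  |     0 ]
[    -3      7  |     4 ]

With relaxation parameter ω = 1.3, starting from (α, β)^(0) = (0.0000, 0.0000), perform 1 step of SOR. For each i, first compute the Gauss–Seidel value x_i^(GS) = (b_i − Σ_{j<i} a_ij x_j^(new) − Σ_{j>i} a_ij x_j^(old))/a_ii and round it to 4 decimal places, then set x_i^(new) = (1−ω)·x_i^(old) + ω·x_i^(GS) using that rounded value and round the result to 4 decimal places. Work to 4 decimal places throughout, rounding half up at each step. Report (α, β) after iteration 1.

Iteration 1:
  α: GS value = (0 - (-4)·0.0000) / (7) = 0.0000;  α ← (1−ω)·0.0000 + ω·0.0000 = 0.0000
  β: GS value = (4 - (-3)·0.0000) / (7) = 0.5714;  β ← (1−ω)·0.0000 + ω·0.5714 = 0.7428

(0.0000, 0.7428)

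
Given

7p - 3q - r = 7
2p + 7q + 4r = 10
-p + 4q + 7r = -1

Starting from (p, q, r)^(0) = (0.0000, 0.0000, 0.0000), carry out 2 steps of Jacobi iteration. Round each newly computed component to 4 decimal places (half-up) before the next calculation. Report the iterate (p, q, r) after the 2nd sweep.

Iteration 1:
  p = (7 - (-3)·0.0000 - (-1)·0.0000) / (7) = 1.0000
  q = (10 - (2)·0.0000 - (4)·0.0000) / (7) = 1.4286
  r = (-1 - (-1)·0.0000 - (4)·0.0000) / (7) = -0.1429
Iteration 2:
  p = (7 - (-3)·1.4286 - (-1)·-0.1429) / (7) = 1.5918
  q = (10 - (2)·1.0000 - (4)·-0.1429) / (7) = 1.2245
  r = (-1 - (-1)·1.0000 - (4)·1.4286) / (7) = -0.8163

(1.5918, 1.2245, -0.8163)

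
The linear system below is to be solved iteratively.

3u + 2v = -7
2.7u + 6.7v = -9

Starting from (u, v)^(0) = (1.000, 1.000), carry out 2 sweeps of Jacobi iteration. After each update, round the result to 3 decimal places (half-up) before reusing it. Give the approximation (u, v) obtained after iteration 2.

(-1.169, -0.134)

Iteration 1:
  u = (-7 - (2)·1.000) / (3) = -3.000
  v = (-9 - (2.7)·1.000) / (6.7) = -1.746
Iteration 2:
  u = (-7 - (2)·-1.746) / (3) = -1.169
  v = (-9 - (2.7)·-3.000) / (6.7) = -0.134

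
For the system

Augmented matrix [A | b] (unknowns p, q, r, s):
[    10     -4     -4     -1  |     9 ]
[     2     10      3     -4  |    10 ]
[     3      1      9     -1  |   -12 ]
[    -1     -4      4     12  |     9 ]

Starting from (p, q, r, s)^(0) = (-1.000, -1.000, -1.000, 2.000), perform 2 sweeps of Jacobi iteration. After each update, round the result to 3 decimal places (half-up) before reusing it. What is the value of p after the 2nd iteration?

1.620

Iteration 1:
  p = (9 - (-4)·-1.000 - (-4)·-1.000 - (-1)·2.000) / (10) = 0.300
  q = (10 - (2)·-1.000 - (3)·-1.000 - (-4)·2.000) / (10) = 2.300
  r = (-12 - (3)·-1.000 - (1)·-1.000 - (-1)·2.000) / (9) = -0.667
  s = (9 - (-1)·-1.000 - (-4)·-1.000 - (4)·-1.000) / (12) = 0.667
Iteration 2:
  p = (9 - (-4)·2.300 - (-4)·-0.667 - (-1)·0.667) / (10) = 1.620
  q = (10 - (2)·0.300 - (3)·-0.667 - (-4)·0.667) / (10) = 1.407
  r = (-12 - (3)·0.300 - (1)·2.300 - (-1)·0.667) / (9) = -1.615
  s = (9 - (-1)·0.300 - (-4)·2.300 - (4)·-0.667) / (12) = 1.764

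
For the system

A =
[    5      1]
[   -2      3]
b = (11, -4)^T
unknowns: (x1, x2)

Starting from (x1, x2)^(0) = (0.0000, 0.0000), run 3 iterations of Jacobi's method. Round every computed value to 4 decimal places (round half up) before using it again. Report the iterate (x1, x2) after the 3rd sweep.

(2.1733, 0.3111)

Iteration 1:
  x1 = (11 - (1)·0.0000) / (5) = 2.2000
  x2 = (-4 - (-2)·0.0000) / (3) = -1.3333
Iteration 2:
  x1 = (11 - (1)·-1.3333) / (5) = 2.4667
  x2 = (-4 - (-2)·2.2000) / (3) = 0.1333
Iteration 3:
  x1 = (11 - (1)·0.1333) / (5) = 2.1733
  x2 = (-4 - (-2)·2.4667) / (3) = 0.3111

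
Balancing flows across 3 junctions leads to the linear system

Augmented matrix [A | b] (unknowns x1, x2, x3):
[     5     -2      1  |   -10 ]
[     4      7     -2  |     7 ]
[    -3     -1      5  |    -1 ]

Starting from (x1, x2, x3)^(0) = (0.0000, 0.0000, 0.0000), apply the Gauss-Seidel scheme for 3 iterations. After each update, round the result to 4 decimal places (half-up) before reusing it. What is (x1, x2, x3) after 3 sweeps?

(-1.3909, 1.6473, -0.7051)

Iteration 1:
  x1 = (-10 - (-2)·0.0000 - (1)·0.0000) / (5) = -2.0000
  x2 = (7 - (4)·-2.0000 - (-2)·0.0000) / (7) = 2.1429
  x3 = (-1 - (-3)·-2.0000 - (-1)·2.1429) / (5) = -0.9714
Iteration 2:
  x1 = (-10 - (-2)·2.1429 - (1)·-0.9714) / (5) = -0.9486
  x2 = (7 - (4)·-0.9486 - (-2)·-0.9714) / (7) = 1.2645
  x3 = (-1 - (-3)·-0.9486 - (-1)·1.2645) / (5) = -0.5163
Iteration 3:
  x1 = (-10 - (-2)·1.2645 - (1)·-0.5163) / (5) = -1.3909
  x2 = (7 - (4)·-1.3909 - (-2)·-0.5163) / (7) = 1.6473
  x3 = (-1 - (-3)·-1.3909 - (-1)·1.6473) / (5) = -0.7051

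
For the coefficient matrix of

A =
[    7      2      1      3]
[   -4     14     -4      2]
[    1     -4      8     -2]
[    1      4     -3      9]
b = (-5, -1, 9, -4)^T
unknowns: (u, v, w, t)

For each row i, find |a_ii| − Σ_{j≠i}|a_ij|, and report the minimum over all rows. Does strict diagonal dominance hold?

row 1: |7| − (2+1+3) = 1
row 2: |14| − (4+4+2) = 4
row 3: |8| − (1+4+2) = 1
row 4: |9| − (1+4+3) = 1
minimum over rows = 1 → strictly diagonally dominant (convergence guaranteed)

1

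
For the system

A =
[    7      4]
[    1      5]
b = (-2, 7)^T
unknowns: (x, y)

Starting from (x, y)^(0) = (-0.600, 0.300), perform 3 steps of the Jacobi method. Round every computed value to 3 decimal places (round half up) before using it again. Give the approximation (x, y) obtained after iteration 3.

(-1.138, 1.631)

Iteration 1:
  x = (-2 - (4)·0.300) / (7) = -0.457
  y = (7 - (1)·-0.600) / (5) = 1.520
Iteration 2:
  x = (-2 - (4)·1.520) / (7) = -1.154
  y = (7 - (1)·-0.457) / (5) = 1.491
Iteration 3:
  x = (-2 - (4)·1.491) / (7) = -1.138
  y = (7 - (1)·-1.154) / (5) = 1.631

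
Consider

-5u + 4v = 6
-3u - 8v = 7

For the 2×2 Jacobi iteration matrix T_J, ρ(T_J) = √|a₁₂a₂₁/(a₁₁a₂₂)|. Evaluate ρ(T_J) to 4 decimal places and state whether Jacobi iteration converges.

0.5477

a₁₂a₂₁/(a₁₁a₂₂) = (4)·(-3) / ((-5)·(-8)) = -0.300000
ρ = √|-0.300000| = √0.300000 = 0.5477
ρ < 1, so Jacobi converges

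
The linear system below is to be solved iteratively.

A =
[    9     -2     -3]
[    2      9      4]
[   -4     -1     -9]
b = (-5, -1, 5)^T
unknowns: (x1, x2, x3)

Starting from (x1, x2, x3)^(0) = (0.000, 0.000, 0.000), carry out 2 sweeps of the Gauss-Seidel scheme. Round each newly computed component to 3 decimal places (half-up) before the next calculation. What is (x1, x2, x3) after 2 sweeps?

Iteration 1:
  x1 = (-5 - (-2)·0.000 - (-3)·0.000) / (9) = -0.556
  x2 = (-1 - (2)·-0.556 - (4)·0.000) / (9) = 0.012
  x3 = (5 - (-4)·-0.556 - (-1)·0.012) / (-9) = -0.310
Iteration 2:
  x1 = (-5 - (-2)·0.012 - (-3)·-0.310) / (9) = -0.656
  x2 = (-1 - (2)·-0.656 - (4)·-0.310) / (9) = 0.172
  x3 = (5 - (-4)·-0.656 - (-1)·0.172) / (-9) = -0.283

(-0.656, 0.172, -0.283)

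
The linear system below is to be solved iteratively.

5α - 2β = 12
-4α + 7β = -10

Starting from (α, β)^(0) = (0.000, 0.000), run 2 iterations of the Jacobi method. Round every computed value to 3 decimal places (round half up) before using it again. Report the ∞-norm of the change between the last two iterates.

Iteration 1:
  α = (12 - (-2)·0.000) / (5) = 2.400
  β = (-10 - (-4)·0.000) / (7) = -1.429
Iteration 2:
  α = (12 - (-2)·-1.429) / (5) = 1.828
  β = (-10 - (-4)·2.400) / (7) = -0.057
Change: (-0.572, 1.372) → max |·| = 1.372

1.372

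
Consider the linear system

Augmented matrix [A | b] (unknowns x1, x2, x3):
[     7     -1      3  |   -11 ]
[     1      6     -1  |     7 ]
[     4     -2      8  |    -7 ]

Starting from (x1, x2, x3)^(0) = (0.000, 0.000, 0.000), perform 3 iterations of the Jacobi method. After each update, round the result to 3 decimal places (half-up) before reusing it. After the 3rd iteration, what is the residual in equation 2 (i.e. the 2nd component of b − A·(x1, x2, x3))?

Iteration 1:
  x1 = (-11 - (-1)·0.000 - (3)·0.000) / (7) = -1.571
  x2 = (7 - (1)·0.000 - (-1)·0.000) / (6) = 1.167
  x3 = (-7 - (4)·0.000 - (-2)·0.000) / (8) = -0.875
Iteration 2:
  x1 = (-11 - (-1)·1.167 - (3)·-0.875) / (7) = -1.030
  x2 = (7 - (1)·-1.571 - (-1)·-0.875) / (6) = 1.283
  x3 = (-7 - (4)·-1.571 - (-2)·1.167) / (8) = 0.202
Iteration 3:
  x1 = (-11 - (-1)·1.283 - (3)·0.202) / (7) = -1.475
  x2 = (7 - (1)·-1.030 - (-1)·0.202) / (6) = 1.372
  x3 = (-7 - (4)·-1.030 - (-2)·1.283) / (8) = -0.039
Residual b − A·x = (0.814, 0.204, 1.956)

0.204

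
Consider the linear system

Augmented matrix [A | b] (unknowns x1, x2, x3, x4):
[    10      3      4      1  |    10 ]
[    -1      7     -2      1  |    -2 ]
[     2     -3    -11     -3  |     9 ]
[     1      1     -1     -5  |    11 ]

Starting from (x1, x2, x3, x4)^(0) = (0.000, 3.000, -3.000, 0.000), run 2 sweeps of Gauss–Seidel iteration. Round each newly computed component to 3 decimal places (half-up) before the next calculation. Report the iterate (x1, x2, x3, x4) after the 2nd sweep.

(1.622, 0.150, 0.000, -1.846)

Iteration 1:
  x1 = (10 - (3)·3.000 - (4)·-3.000 - (1)·0.000) / (10) = 1.300
  x2 = (-2 - (-1)·1.300 - (-2)·-3.000 - (1)·0.000) / (7) = -0.957
  x3 = (9 - (2)·1.300 - (-3)·-0.957 - (-3)·0.000) / (-11) = -0.321
  x4 = (11 - (1)·1.300 - (1)·-0.957 - (-1)·-0.321) / (-5) = -2.067
Iteration 2:
  x1 = (10 - (3)·-0.957 - (4)·-0.321 - (1)·-2.067) / (10) = 1.622
  x2 = (-2 - (-1)·1.622 - (-2)·-0.321 - (1)·-2.067) / (7) = 0.150
  x3 = (9 - (2)·1.622 - (-3)·0.150 - (-3)·-2.067) / (-11) = 0.000
  x4 = (11 - (1)·1.622 - (1)·0.150 - (-1)·0.000) / (-5) = -1.846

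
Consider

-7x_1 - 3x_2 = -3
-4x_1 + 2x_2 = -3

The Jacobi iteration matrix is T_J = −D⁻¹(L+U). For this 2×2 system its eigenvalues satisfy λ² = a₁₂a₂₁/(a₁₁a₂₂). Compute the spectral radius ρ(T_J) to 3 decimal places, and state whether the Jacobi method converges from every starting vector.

0.926

a₁₂a₂₁/(a₁₁a₂₂) = (-3)·(-4) / ((-7)·(2)) = -0.857143
ρ = √|-0.857143| = √0.857143 = 0.926
ρ < 1, so Jacobi converges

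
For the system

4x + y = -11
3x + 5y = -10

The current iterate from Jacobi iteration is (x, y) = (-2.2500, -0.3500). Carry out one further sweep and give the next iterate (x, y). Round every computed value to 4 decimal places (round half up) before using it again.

One sweep:
  x = (-11 - (1)·-0.3500) / (4) = -2.6625
  y = (-10 - (3)·-2.2500) / (5) = -0.6500

(-2.6625, -0.6500)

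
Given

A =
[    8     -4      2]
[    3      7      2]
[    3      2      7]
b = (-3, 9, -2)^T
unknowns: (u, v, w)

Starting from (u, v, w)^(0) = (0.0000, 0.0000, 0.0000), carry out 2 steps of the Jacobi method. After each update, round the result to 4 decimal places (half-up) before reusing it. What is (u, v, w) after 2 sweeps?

(0.3393, 1.5281, -0.4923)

Iteration 1:
  u = (-3 - (-4)·0.0000 - (2)·0.0000) / (8) = -0.3750
  v = (9 - (3)·0.0000 - (2)·0.0000) / (7) = 1.2857
  w = (-2 - (3)·0.0000 - (2)·0.0000) / (7) = -0.2857
Iteration 2:
  u = (-3 - (-4)·1.2857 - (2)·-0.2857) / (8) = 0.3393
  v = (9 - (3)·-0.3750 - (2)·-0.2857) / (7) = 1.5281
  w = (-2 - (3)·-0.3750 - (2)·1.2857) / (7) = -0.4923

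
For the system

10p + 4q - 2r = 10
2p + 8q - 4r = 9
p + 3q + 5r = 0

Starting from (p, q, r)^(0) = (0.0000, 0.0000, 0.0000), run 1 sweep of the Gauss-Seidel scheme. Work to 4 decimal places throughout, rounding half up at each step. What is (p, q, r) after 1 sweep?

(1.0000, 0.8750, -0.7250)

Iteration 1:
  p = (10 - (4)·0.0000 - (-2)·0.0000) / (10) = 1.0000
  q = (9 - (2)·1.0000 - (-4)·0.0000) / (8) = 0.8750
  r = (0 - (1)·1.0000 - (3)·0.8750) / (5) = -0.7250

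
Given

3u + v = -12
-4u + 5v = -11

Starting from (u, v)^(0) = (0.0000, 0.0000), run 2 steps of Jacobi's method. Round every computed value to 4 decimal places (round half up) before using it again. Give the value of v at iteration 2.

-5.4000

Iteration 1:
  u = (-12 - (1)·0.0000) / (3) = -4.0000
  v = (-11 - (-4)·0.0000) / (5) = -2.2000
Iteration 2:
  u = (-12 - (1)·-2.2000) / (3) = -3.2667
  v = (-11 - (-4)·-4.0000) / (5) = -5.4000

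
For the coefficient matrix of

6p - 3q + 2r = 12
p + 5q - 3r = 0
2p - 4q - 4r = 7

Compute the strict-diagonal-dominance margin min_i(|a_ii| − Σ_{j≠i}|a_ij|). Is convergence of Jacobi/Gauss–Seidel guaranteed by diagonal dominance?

row 1: |6| − (3+2) = 1
row 2: |5| − (1+3) = 1
row 3: |-4| − (2+4) = -2
minimum over rows = -2 → not strictly diagonally dominant

-2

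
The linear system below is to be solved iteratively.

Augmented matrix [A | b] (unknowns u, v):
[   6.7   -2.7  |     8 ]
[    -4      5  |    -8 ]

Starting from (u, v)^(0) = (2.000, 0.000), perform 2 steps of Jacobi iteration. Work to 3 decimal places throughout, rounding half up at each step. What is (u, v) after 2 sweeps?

Iteration 1:
  u = (8 - (-2.7)·0.000) / (6.7) = 1.194
  v = (-8 - (-4)·2.000) / (5) = 0.000
Iteration 2:
  u = (8 - (-2.7)·0.000) / (6.7) = 1.194
  v = (-8 - (-4)·1.194) / (5) = -0.645

(1.194, -0.645)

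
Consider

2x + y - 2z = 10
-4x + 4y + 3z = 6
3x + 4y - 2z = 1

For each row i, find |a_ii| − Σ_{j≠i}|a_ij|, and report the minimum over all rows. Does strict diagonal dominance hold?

row 1: |2| − (1+2) = -1
row 2: |4| − (4+3) = -3
row 3: |-2| − (3+4) = -5
minimum over rows = -5 → not strictly diagonally dominant

-5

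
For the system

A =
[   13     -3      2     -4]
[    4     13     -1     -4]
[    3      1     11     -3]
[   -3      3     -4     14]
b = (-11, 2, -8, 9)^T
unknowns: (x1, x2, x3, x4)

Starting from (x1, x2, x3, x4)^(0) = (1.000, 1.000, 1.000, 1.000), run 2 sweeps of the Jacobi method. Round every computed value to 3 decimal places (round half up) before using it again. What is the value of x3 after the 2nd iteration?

-0.369

Iteration 1:
  x1 = (-11 - (-3)·1.000 - (2)·1.000 - (-4)·1.000) / (13) = -0.462
  x2 = (2 - (4)·1.000 - (-1)·1.000 - (-4)·1.000) / (13) = 0.231
  x3 = (-8 - (3)·1.000 - (1)·1.000 - (-3)·1.000) / (11) = -0.818
  x4 = (9 - (-3)·1.000 - (3)·1.000 - (-4)·1.000) / (14) = 0.929
Iteration 2:
  x1 = (-11 - (-3)·0.231 - (2)·-0.818 - (-4)·0.929) / (13) = -0.381
  x2 = (2 - (4)·-0.462 - (-1)·-0.818 - (-4)·0.929) / (13) = 0.519
  x3 = (-8 - (3)·-0.462 - (1)·0.231 - (-3)·0.929) / (11) = -0.369
  x4 = (9 - (-3)·-0.462 - (3)·0.231 - (-4)·-0.818) / (14) = 0.261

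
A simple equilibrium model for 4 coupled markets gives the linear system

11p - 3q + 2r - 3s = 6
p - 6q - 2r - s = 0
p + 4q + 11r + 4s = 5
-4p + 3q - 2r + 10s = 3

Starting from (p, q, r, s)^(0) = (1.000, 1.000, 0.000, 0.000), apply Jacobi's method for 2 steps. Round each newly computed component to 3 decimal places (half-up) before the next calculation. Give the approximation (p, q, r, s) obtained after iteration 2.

Iteration 1:
  p = (6 - (-3)·1.000 - (2)·0.000 - (-3)·0.000) / (11) = 0.818
  q = (0 - (1)·1.000 - (-2)·0.000 - (-1)·0.000) / (-6) = 0.167
  r = (5 - (1)·1.000 - (4)·1.000 - (4)·0.000) / (11) = 0.000
  s = (3 - (-4)·1.000 - (3)·1.000 - (-2)·0.000) / (10) = 0.400
Iteration 2:
  p = (6 - (-3)·0.167 - (2)·0.000 - (-3)·0.400) / (11) = 0.700
  q = (0 - (1)·0.818 - (-2)·0.000 - (-1)·0.400) / (-6) = 0.070
  r = (5 - (1)·0.818 - (4)·0.167 - (4)·0.400) / (11) = 0.174
  s = (3 - (-4)·0.818 - (3)·0.167 - (-2)·0.000) / (10) = 0.577

(0.700, 0.070, 0.174, 0.577)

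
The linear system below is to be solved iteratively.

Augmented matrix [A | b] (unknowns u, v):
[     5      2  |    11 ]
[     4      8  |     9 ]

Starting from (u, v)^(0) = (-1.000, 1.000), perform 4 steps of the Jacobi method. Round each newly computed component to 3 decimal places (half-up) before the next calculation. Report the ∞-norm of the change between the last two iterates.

Iteration 1:
  u = (11 - (2)·1.000) / (5) = 1.800
  v = (9 - (4)·-1.000) / (8) = 1.625
Iteration 2:
  u = (11 - (2)·1.625) / (5) = 1.550
  v = (9 - (4)·1.800) / (8) = 0.225
Iteration 3:
  u = (11 - (2)·0.225) / (5) = 2.110
  v = (9 - (4)·1.550) / (8) = 0.350
Iteration 4:
  u = (11 - (2)·0.350) / (5) = 2.060
  v = (9 - (4)·2.110) / (8) = 0.070
Change: (-0.050, -0.280) → max |·| = 0.280

0.280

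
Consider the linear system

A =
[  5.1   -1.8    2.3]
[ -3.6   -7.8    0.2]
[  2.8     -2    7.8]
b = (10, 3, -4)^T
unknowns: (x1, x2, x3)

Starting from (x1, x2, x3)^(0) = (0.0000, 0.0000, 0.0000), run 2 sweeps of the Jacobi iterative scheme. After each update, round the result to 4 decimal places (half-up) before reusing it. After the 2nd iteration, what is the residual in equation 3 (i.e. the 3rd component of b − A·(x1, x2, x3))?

Iteration 1:
  x1 = (10 - (-1.8)·0.0000 - (2.3)·0.0000) / (5.1) = 1.9608
  x2 = (3 - (-3.6)·0.0000 - (0.2)·0.0000) / (-7.8) = -0.3846
  x3 = (-4 - (2.8)·0.0000 - (-2)·0.0000) / (7.8) = -0.5128
Iteration 2:
  x1 = (10 - (-1.8)·-0.3846 - (2.3)·-0.5128) / (5.1) = 2.0563
  x2 = (3 - (-3.6)·1.9608 - (0.2)·-0.5128) / (-7.8) = -1.3027
  x3 = (-4 - (2.8)·1.9608 - (-2)·-0.3846) / (7.8) = -1.3153
Residual b − A·x = (0.1932, 0.5047, -2.1037)

-2.1037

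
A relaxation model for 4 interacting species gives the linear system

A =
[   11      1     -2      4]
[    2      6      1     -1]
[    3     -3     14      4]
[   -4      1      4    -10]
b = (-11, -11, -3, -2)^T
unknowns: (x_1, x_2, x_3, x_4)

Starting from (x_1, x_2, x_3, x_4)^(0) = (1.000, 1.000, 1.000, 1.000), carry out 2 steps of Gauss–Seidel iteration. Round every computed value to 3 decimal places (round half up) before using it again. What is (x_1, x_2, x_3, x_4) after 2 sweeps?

Iteration 1:
  x_1 = (-11 - (1)·1.000 - (-2)·1.000 - (4)·1.000) / (11) = -1.273
  x_2 = (-11 - (2)·-1.273 - (1)·1.000 - (-1)·1.000) / (6) = -1.409
  x_3 = (-3 - (3)·-1.273 - (-3)·-1.409 - (4)·1.000) / (14) = -0.529
  x_4 = (-2 - (-4)·-1.273 - (1)·-1.409 - (4)·-0.529) / (-10) = 0.357
Iteration 2:
  x_1 = (-11 - (1)·-1.409 - (-2)·-0.529 - (4)·0.357) / (11) = -1.098
  x_2 = (-11 - (2)·-1.098 - (1)·-0.529 - (-1)·0.357) / (6) = -1.320
  x_3 = (-3 - (3)·-1.098 - (-3)·-1.320 - (4)·0.357) / (14) = -0.364
  x_4 = (-2 - (-4)·-1.098 - (1)·-1.320 - (4)·-0.364) / (-10) = 0.362

(-1.098, -1.320, -0.364, 0.362)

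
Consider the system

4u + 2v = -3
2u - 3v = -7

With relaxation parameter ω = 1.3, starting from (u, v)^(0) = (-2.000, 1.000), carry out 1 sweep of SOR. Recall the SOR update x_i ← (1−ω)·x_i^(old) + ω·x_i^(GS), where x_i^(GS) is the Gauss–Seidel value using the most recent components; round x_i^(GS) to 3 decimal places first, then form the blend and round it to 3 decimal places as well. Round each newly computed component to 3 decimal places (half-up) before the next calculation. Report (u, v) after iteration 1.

(-1.025, 1.845)

Iteration 1:
  u: GS value = (-3 - (2)·1.000) / (4) = -1.250;  u ← (1−ω)·-2.000 + ω·-1.250 = -1.025
  v: GS value = (-7 - (2)·-1.025) / (-3) = 1.650;  v ← (1−ω)·1.000 + ω·1.650 = 1.845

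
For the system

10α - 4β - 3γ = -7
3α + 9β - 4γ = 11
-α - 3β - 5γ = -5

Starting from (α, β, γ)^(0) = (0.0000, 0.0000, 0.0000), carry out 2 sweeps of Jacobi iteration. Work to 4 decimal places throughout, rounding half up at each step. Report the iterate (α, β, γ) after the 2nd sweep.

(0.0889, 1.9000, 0.4067)

Iteration 1:
  α = (-7 - (-4)·0.0000 - (-3)·0.0000) / (10) = -0.7000
  β = (11 - (3)·0.0000 - (-4)·0.0000) / (9) = 1.2222
  γ = (-5 - (-1)·0.0000 - (-3)·0.0000) / (-5) = 1.0000
Iteration 2:
  α = (-7 - (-4)·1.2222 - (-3)·1.0000) / (10) = 0.0889
  β = (11 - (3)·-0.7000 - (-4)·1.0000) / (9) = 1.9000
  γ = (-5 - (-1)·-0.7000 - (-3)·1.2222) / (-5) = 0.4067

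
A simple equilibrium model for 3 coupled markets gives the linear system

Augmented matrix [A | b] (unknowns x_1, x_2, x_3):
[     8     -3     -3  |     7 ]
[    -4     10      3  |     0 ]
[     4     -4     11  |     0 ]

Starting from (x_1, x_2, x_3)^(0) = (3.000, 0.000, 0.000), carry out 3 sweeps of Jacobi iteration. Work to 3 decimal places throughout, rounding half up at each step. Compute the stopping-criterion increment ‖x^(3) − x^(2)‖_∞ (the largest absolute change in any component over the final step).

0.346

Iteration 1:
  x_1 = (7 - (-3)·0.000 - (-3)·0.000) / (8) = 0.875
  x_2 = (0 - (-4)·3.000 - (3)·0.000) / (10) = 1.200
  x_3 = (0 - (4)·3.000 - (-4)·0.000) / (11) = -1.091
Iteration 2:
  x_1 = (7 - (-3)·1.200 - (-3)·-1.091) / (8) = 0.916
  x_2 = (0 - (-4)·0.875 - (3)·-1.091) / (10) = 0.677
  x_3 = (0 - (4)·0.875 - (-4)·1.200) / (11) = 0.118
Iteration 3:
  x_1 = (7 - (-3)·0.677 - (-3)·0.118) / (8) = 1.173
  x_2 = (0 - (-4)·0.916 - (3)·0.118) / (10) = 0.331
  x_3 = (0 - (4)·0.916 - (-4)·0.677) / (11) = -0.087
Change: (0.257, -0.346, -0.205) → max |·| = 0.346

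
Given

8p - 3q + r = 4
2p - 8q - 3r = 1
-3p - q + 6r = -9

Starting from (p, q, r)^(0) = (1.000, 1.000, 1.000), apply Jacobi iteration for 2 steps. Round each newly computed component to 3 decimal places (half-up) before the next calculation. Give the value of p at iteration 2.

Iteration 1:
  p = (4 - (-3)·1.000 - (1)·1.000) / (8) = 0.750
  q = (1 - (2)·1.000 - (-3)·1.000) / (-8) = -0.250
  r = (-9 - (-3)·1.000 - (-1)·1.000) / (6) = -0.833
Iteration 2:
  p = (4 - (-3)·-0.250 - (1)·-0.833) / (8) = 0.510
  q = (1 - (2)·0.750 - (-3)·-0.833) / (-8) = 0.375
  r = (-9 - (-3)·0.750 - (-1)·-0.250) / (6) = -1.167

0.510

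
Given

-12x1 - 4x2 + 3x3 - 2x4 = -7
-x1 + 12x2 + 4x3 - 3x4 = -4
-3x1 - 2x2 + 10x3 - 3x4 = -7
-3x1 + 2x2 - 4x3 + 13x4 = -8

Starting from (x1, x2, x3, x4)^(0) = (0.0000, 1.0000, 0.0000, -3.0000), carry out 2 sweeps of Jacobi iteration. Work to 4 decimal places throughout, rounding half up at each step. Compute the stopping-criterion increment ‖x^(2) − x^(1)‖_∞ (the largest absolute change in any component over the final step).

1.0868

Iteration 1:
  x1 = (-7 - (-4)·1.0000 - (3)·0.0000 - (-2)·-3.0000) / (-12) = 0.7500
  x2 = (-4 - (-1)·0.0000 - (4)·0.0000 - (-3)·-3.0000) / (12) = -1.0833
  x3 = (-7 - (-3)·0.0000 - (-2)·1.0000 - (-3)·-3.0000) / (10) = -1.4000
  x4 = (-8 - (-3)·0.0000 - (2)·1.0000 - (-4)·0.0000) / (13) = -0.7692
Iteration 2:
  x1 = (-7 - (-4)·-1.0833 - (3)·-1.4000 - (-2)·-0.7692) / (-12) = 0.7226
  x2 = (-4 - (-1)·0.7500 - (4)·-1.4000 - (-3)·-0.7692) / (12) = 0.0035
  x3 = (-7 - (-3)·0.7500 - (-2)·-1.0833 - (-3)·-0.7692) / (10) = -0.9224
  x4 = (-8 - (-3)·0.7500 - (2)·-1.0833 - (-4)·-1.4000) / (13) = -0.7064
Change: (-0.0274, 1.0868, 0.4776, 0.0628) → max |·| = 1.0868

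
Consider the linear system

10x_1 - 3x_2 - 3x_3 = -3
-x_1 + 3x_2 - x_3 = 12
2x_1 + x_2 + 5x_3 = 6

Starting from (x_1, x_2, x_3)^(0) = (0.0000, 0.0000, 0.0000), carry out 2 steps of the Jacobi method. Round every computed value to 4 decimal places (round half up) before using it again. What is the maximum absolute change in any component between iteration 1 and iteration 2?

1.5600

Iteration 1:
  x_1 = (-3 - (-3)·0.0000 - (-3)·0.0000) / (10) = -0.3000
  x_2 = (12 - (-1)·0.0000 - (-1)·0.0000) / (3) = 4.0000
  x_3 = (6 - (2)·0.0000 - (1)·0.0000) / (5) = 1.2000
Iteration 2:
  x_1 = (-3 - (-3)·4.0000 - (-3)·1.2000) / (10) = 1.2600
  x_2 = (12 - (-1)·-0.3000 - (-1)·1.2000) / (3) = 4.3000
  x_3 = (6 - (2)·-0.3000 - (1)·4.0000) / (5) = 0.5200
Change: (1.5600, 0.3000, -0.6800) → max |·| = 1.5600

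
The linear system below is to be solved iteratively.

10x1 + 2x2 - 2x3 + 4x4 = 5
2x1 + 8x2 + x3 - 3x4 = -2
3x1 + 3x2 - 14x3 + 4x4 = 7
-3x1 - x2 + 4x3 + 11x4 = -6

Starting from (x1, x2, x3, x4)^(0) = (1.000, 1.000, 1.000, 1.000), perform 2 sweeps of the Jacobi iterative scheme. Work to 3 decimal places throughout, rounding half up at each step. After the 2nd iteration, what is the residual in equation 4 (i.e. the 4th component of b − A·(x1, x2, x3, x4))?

5.488

Iteration 1:
  x1 = (5 - (2)·1.000 - (-2)·1.000 - (4)·1.000) / (10) = 0.100
  x2 = (-2 - (2)·1.000 - (1)·1.000 - (-3)·1.000) / (8) = -0.250
  x3 = (7 - (3)·1.000 - (3)·1.000 - (4)·1.000) / (-14) = 0.214
  x4 = (-6 - (-3)·1.000 - (-1)·1.000 - (4)·1.000) / (11) = -0.545
Iteration 2:
  x1 = (5 - (2)·-0.250 - (-2)·0.214 - (4)·-0.545) / (10) = 0.811
  x2 = (-2 - (2)·0.100 - (1)·0.214 - (-3)·-0.545) / (8) = -0.506
  x3 = (7 - (3)·0.100 - (3)·-0.250 - (4)·-0.545) / (-14) = -0.688
  x4 = (-6 - (-3)·0.100 - (-1)·-0.250 - (4)·0.214) / (11) = -0.619
Residual b − A·x = (-0.998, -0.743, -1.071, 5.488)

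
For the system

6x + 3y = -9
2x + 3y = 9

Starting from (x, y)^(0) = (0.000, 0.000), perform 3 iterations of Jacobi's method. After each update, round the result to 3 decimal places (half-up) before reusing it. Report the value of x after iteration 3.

Iteration 1:
  x = (-9 - (3)·0.000) / (6) = -1.500
  y = (9 - (2)·0.000) / (3) = 3.000
Iteration 2:
  x = (-9 - (3)·3.000) / (6) = -3.000
  y = (9 - (2)·-1.500) / (3) = 4.000
Iteration 3:
  x = (-9 - (3)·4.000) / (6) = -3.500
  y = (9 - (2)·-3.000) / (3) = 5.000

-3.500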